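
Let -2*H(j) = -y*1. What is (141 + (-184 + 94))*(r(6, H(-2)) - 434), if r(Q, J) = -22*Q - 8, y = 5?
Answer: -29274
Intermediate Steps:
H(j) = 5/2 (H(j) = -(-1*5)/2 = -(-5)/2 = -1/2*(-5) = 5/2)
r(Q, J) = -8 - 22*Q
(141 + (-184 + 94))*(r(6, H(-2)) - 434) = (141 + (-184 + 94))*((-8 - 22*6) - 434) = (141 - 90)*((-8 - 132) - 434) = 51*(-140 - 434) = 51*(-574) = -29274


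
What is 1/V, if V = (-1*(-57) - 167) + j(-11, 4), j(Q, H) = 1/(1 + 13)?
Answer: -14/1539 ≈ -0.0090968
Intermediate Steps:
j(Q, H) = 1/14
V = -1539/14 (V = (-1*(-57) - 167) + 1/14 = (57 - 167) + 1/14 = -110 + 1/14 = -1539/14 ≈ -109.93)
1/V = 1/(-1539/14) = -14/1539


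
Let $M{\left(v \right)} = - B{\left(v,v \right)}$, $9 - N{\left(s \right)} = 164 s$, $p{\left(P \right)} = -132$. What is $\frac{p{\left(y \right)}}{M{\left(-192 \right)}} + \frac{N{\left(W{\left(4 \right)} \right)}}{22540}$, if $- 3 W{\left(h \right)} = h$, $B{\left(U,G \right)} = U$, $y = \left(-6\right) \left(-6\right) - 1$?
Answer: $- \frac{183223}{270480} \approx -0.6774$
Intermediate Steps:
$y = 35$ ($y = 36 - 1 = 35$)
$W{\left(h \right)} = - \frac{h}{3}$
$N{\left(s \right)} = 9 - 164 s$
$M{\left(v \right)} = - v$
$\frac{p{\left(y \right)}}{M{\left(-192 \right)}} + \frac{N{\left(W{\left(4 \right)} \right)}}{22540} = - \frac{132}{\left(-1\right) \left(-192\right)} + \frac{9 - 164 \left(\left(- \frac{1}{3}\right) 4\right)}{22540} = - \frac{132}{192} + \left(9 - - \frac{656}{3}\right) \frac{1}{22540} = \left(-132\right) \frac{1}{192} + \left(9 + \frac{656}{3}\right) \frac{1}{22540} = - \frac{11}{16} + \frac{683}{3} \cdot \frac{1}{22540} = - \frac{11}{16} + \frac{683}{67620} = - \frac{183223}{270480}$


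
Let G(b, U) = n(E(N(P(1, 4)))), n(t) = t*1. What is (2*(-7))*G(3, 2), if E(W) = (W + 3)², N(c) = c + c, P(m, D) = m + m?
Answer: -686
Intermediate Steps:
P(m, D) = 2*m
N(c) = 2*c
E(W) = (3 + W)²
n(t) = t
G(b, U) = 49 (G(b, U) = (3 + 2*(2*1))² = (3 + 2*2)² = (3 + 4)² = 7² = 49)
(2*(-7))*G(3, 2) = (2*(-7))*49 = -14*49 = -686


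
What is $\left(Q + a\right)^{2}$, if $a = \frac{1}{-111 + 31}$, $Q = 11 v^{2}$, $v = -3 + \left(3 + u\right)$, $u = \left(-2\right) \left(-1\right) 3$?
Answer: $\frac{1003559041}{6400} \approx 1.5681 \cdot 10^{5}$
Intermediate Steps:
$u = 6$ ($u = 2 \cdot 3 = 6$)
$v = 6$ ($v = -3 + \left(3 + 6\right) = -3 + 9 = 6$)
$Q = 396$ ($Q = 11 \cdot 6^{2} = 11 \cdot 36 = 396$)
$a = - \frac{1}{80}$ ($a = \frac{1}{-80} = - \frac{1}{80} \approx -0.0125$)
$\left(Q + a\right)^{2} = \left(396 - \frac{1}{80}\right)^{2} = \left(\frac{31679}{80}\right)^{2} = \frac{1003559041}{6400}$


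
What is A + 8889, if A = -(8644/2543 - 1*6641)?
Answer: 39484146/2543 ≈ 15527.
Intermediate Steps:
A = 16879419/2543 (A = -(8644*(1/2543) - 6641) = -(8644/2543 - 6641) = -1*(-16879419/2543) = 16879419/2543 ≈ 6637.6)
A + 8889 = 16879419/2543 + 8889 = 39484146/2543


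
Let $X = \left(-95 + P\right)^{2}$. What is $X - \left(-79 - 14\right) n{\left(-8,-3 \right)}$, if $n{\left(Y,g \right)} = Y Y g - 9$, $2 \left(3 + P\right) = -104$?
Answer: $3807$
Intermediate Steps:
$P = -55$ ($P = -3 + \frac{1}{2} \left(-104\right) = -3 - 52 = -55$)
$n{\left(Y,g \right)} = -9 + g Y^{2}$ ($n{\left(Y,g \right)} = Y^{2} g - 9 = g Y^{2} - 9 = -9 + g Y^{2}$)
$X = 22500$ ($X = \left(-95 - 55\right)^{2} = \left(-150\right)^{2} = 22500$)
$X - \left(-79 - 14\right) n{\left(-8,-3 \right)} = 22500 - \left(-79 - 14\right) \left(-9 - 3 \left(-8\right)^{2}\right) = 22500 - - 93 \left(-9 - 192\right) = 22500 - \left(-93\right) \left(-201\right) = 22500 - 18693 = 3807$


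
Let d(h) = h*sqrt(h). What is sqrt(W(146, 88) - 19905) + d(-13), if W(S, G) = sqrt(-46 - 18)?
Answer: sqrt(-19905 + 8*I) - 13*I*sqrt(13) ≈ 0.028352 + 94.213*I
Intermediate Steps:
W(S, G) = 8*I (W(S, G) = sqrt(-64) = 8*I)
d(h) = h**(3/2)
sqrt(W(146, 88) - 19905) + d(-13) = sqrt(8*I - 19905) + (-13)**(3/2) = sqrt(-19905 + 8*I) - 13*I*sqrt(13)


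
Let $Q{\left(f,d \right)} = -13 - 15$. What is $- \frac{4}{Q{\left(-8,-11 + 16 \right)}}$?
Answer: $\frac{1}{7} \approx 0.14286$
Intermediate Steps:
$Q{\left(f,d \right)} = -28$
$- \frac{4}{Q{\left(-8,-11 + 16 \right)}} = - \frac{4}{-28} = \left(-4\right) \left(- \frac{1}{28}\right) = \frac{1}{7}$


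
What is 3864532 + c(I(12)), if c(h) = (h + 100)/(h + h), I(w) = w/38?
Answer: 23188145/6 ≈ 3.8647e+6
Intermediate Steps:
I(w) = w/38 (I(w) = w*(1/38) = w/38)
c(h) = (100 + h)/(2*h) (c(h) = (100 + h)/((2*h)) = (100 + h)*(1/(2*h)) = (100 + h)/(2*h))
3864532 + c(I(12)) = 3864532 + (100 + (1/38)*12)/(2*(((1/38)*12))) = 3864532 + (100 + 6/19)/(2*(6/19)) = 3864532 + (1/2)*(19/6)*(1906/19) = 3864532 + 953/6 = 23188145/6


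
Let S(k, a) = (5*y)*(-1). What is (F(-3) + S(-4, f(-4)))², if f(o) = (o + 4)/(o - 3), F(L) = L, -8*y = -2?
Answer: 289/16 ≈ 18.063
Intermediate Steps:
y = ¼ (y = -⅛*(-2) = ¼ ≈ 0.25000)
f(o) = (4 + o)/(-3 + o)
S(k, a) = -5/4 (S(k, a) = (5*(¼))*(-1) = (5/4)*(-1) = -5/4)
(F(-3) + S(-4, f(-4)))² = (-3 - 5/4)² = (-17/4)² = 289/16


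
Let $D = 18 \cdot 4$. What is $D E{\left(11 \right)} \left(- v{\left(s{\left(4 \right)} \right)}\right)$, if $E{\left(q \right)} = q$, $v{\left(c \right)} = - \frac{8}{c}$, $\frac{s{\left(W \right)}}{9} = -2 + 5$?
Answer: $\frac{704}{3} \approx 234.67$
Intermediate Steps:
$s{\left(W \right)} = 27$ ($s{\left(W \right)} = 9 \left(-2 + 5\right) = 9 \cdot 3 = 27$)
$D = 72$
$D E{\left(11 \right)} \left(- v{\left(s{\left(4 \right)} \right)}\right) = 72 \cdot 11 \left(- \frac{-8}{27}\right) = 792 \left(- \frac{-8}{27}\right) = 792 \left(\left(-1\right) \left(- \frac{8}{27}\right)\right) = 792 \cdot \frac{8}{27} = \frac{704}{3}$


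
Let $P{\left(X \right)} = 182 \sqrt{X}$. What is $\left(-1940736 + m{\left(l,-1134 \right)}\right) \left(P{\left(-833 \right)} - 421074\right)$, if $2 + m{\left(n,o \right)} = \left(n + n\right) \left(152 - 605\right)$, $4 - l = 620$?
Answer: $582194597508 - 1761485908 i \sqrt{17} \approx 5.8219 \cdot 10^{11} - 7.2628 \cdot 10^{9} i$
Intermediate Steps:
$l = -616$ ($l = 4 - 620 = -616$)
$m{\left(n,o \right)} = -2 - 906 n$ ($m{\left(n,o \right)} = -2 + \left(n + n\right) \left(152 - 605\right) = -2 + 2 n \left(152 - 605\right) = -2 + 2 n \left(-453\right) = -2 - 906 n$)
$\left(-1940736 + m{\left(l,-1134 \right)}\right) \left(P{\left(-833 \right)} - 421074\right) = \left(-1940736 - -558094\right) \left(182 \sqrt{-833} - 421074\right) = \left(-1940736 + \left(-2 + 558096\right)\right) \left(182 \cdot 7 i \sqrt{17} - 421074\right) = \left(-1940736 + 558094\right) \left(1274 i \sqrt{17} - 421074\right) = - 1382642 \left(-421074 + 1274 i \sqrt{17}\right) = 582194597508 - 1761485908 i \sqrt{17}$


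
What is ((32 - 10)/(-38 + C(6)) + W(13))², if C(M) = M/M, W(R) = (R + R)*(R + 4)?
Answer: 266734224/1369 ≈ 1.9484e+5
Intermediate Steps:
W(R) = 2*R*(4 + R) (W(R) = (2*R)*(4 + R) = 2*R*(4 + R))
C(M) = 1
((32 - 10)/(-38 + C(6)) + W(13))² = ((32 - 10)/(-38 + 1) + 2*13*(4 + 13))² = (22/(-37) + 2*13*17)² = (22*(-1/37) + 442)² = (-22/37 + 442)² = (16332/37)² = 266734224/1369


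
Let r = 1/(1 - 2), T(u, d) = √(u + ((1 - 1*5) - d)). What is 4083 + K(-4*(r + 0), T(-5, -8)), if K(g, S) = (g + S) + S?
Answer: 4087 + 2*I ≈ 4087.0 + 2.0*I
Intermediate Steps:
T(u, d) = √(-4 + u - d) (T(u, d) = √(u + ((1 - 5) - d)) = √(u + (-4 - d)) = √(-4 + u - d))
r = -1 (r = 1/(-1) = -1)
K(g, S) = g + 2*S (K(g, S) = (S + g) + S = g + 2*S)
4083 + K(-4*(r + 0), T(-5, -8)) = 4083 + (-4*(-1 + 0) + 2*√(-4 - 5 - 1*(-8))) = 4083 + (-4*(-1) + 2*√(-4 - 5 + 8)) = 4083 + (4 + 2*√(-1)) = 4083 + (4 + 2*I) = 4087 + 2*I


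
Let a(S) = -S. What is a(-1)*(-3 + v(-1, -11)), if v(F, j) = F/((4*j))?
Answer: -131/44 ≈ -2.9773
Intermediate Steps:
v(F, j) = F/(4*j) (v(F, j) = F*(1/(4*j)) = F/(4*j))
a(-1)*(-3 + v(-1, -11)) = (-1*(-1))*(-3 + (¼)*(-1)/(-11)) = 1*(-3 + (¼)*(-1)*(-1/11)) = 1*(-3 + 1/44) = 1*(-131/44) = -131/44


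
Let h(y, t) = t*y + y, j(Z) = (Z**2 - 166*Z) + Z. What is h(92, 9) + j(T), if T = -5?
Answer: 1770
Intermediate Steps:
j(Z) = Z**2 - 165*Z
h(y, t) = y + t*y
h(92, 9) + j(T) = 92*(1 + 9) - 5*(-165 - 5) = 92*10 - 5*(-170) = 920 + 850 = 1770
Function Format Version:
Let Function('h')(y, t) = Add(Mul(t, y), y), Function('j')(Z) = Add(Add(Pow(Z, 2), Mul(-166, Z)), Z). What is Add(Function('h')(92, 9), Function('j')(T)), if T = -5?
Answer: 1770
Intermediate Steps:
Function('j')(Z) = Add(Pow(Z, 2), Mul(-165, Z))
Function('h')(y, t) = Add(y, Mul(t, y))
Add(Function('h')(92, 9), Function('j')(T)) = Add(Mul(92, Add(1, 9)), Mul(-5, Add(-165, -5))) = Add(Mul(92, 10), Mul(-5, -170)) = Add(920, 850) = 1770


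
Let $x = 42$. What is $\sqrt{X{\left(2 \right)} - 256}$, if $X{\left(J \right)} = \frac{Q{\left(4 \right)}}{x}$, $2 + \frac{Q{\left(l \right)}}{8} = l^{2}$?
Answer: $\frac{2 i \sqrt{570}}{3} \approx 15.916 i$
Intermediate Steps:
$Q{\left(l \right)} = -16 + 8 l^{2}$
$X{\left(J \right)} = \frac{8}{3}$ ($X{\left(J \right)} = \frac{-16 + 8 \cdot 4^{2}}{42} = \left(-16 + 8 \cdot 16\right) \frac{1}{42} = \left(-16 + 128\right) \frac{1}{42} = 112 \cdot \frac{1}{42} = \frac{8}{3}$)
$\sqrt{X{\left(2 \right)} - 256} = \sqrt{\frac{8}{3} - 256} = \sqrt{- \frac{760}{3}} = \frac{2 i \sqrt{570}}{3}$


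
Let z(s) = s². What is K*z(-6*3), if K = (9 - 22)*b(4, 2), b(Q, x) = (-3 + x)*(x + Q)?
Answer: 25272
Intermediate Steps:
b(Q, x) = (-3 + x)*(Q + x)
K = 78 (K = (9 - 22)*(2² - 3*4 - 3*2 + 4*2) = -13*(4 - 12 - 6 + 8) = -13*(-6) = 78)
K*z(-6*3) = 78*(-6*3)² = 78*(-18)² = 78*324 = 25272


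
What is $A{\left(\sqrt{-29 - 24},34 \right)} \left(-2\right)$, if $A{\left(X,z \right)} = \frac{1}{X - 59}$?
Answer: $\frac{59}{1767} + \frac{i \sqrt{53}}{1767} \approx 0.03339 + 0.00412 i$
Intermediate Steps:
$A{\left(X,z \right)} = \frac{1}{-59 + X}$
$A{\left(\sqrt{-29 - 24},34 \right)} \left(-2\right) = \frac{1}{-59 + \sqrt{-29 - 24}} \left(-2\right) = \frac{1}{-59 + \sqrt{-53}} \left(-2\right) = \frac{1}{-59 + i \sqrt{53}} \left(-2\right) = - \frac{2}{-59 + i \sqrt{53}}$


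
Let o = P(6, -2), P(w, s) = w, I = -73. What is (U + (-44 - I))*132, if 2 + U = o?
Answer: 4356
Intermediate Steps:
o = 6
U = 4 (U = -2 + 6 = 4)
(U + (-44 - I))*132 = (4 + (-44 - 1*(-73)))*132 = (4 + (-44 + 73))*132 = (4 + 29)*132 = 33*132 = 4356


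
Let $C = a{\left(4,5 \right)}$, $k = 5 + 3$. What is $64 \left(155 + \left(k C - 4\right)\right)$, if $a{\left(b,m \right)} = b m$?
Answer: $19904$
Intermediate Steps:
$k = 8$
$C = 20$ ($C = 4 \cdot 5 = 20$)
$64 \left(155 + \left(k C - 4\right)\right) = 64 \left(155 + \left(8 \cdot 20 - 4\right)\right) = 64 \left(155 + \left(160 - 4\right)\right) = 64 \left(155 + 156\right) = 64 \cdot 311 = 19904$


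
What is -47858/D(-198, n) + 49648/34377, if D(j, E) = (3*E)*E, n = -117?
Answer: 131226650/470586753 ≈ 0.27886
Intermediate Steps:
D(j, E) = 3*E²
-47858/D(-198, n) + 49648/34377 = -47858/(3*(-117)²) + 49648/34377 = -47858/(3*13689) + 49648*(1/34377) = -47858/41067 + 49648/34377 = 131226650/470586753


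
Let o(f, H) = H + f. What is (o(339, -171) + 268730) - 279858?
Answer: -10960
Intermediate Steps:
(o(339, -171) + 268730) - 279858 = ((-171 + 339) + 268730) - 279858 = (168 + 268730) - 279858 = 268898 - 279858 = -10960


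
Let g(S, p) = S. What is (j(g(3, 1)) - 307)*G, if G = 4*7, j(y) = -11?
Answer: -8904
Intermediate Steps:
G = 28
(j(g(3, 1)) - 307)*G = (-11 - 307)*28 = -318*28 = -8904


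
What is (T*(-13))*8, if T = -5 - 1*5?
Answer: 1040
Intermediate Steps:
T = -10 (T = -5 - 5 = -10)
(T*(-13))*8 = -10*(-13)*8 = 130*8 = 1040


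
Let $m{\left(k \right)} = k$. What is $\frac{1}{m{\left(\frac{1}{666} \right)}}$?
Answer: $666$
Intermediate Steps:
$\frac{1}{m{\left(\frac{1}{666} \right)}} = \frac{1}{\frac{1}{666}} = 666$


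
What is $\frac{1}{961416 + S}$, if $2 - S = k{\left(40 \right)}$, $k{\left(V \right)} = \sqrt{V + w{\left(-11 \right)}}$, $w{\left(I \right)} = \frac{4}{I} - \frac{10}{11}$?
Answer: $\frac{5287799}{5083785138769} + \frac{\sqrt{4686}}{10167570277538} \approx 1.0401 \cdot 10^{-6}$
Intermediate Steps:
$w{\left(I \right)} = - \frac{10}{11} + \frac{4}{I}$ ($w{\left(I \right)} = \frac{4}{I} - \frac{10}{11} = - \frac{10}{11} + \frac{4}{I}$)
$k{\left(V \right)} = \sqrt{- \frac{14}{11} + V}$ ($k{\left(V \right)} = \sqrt{V - \left(\frac{10}{11} - \frac{4}{-11}\right)} = \sqrt{V + \left(- \frac{10}{11} + 4 \left(- \frac{1}{11}\right)\right)} = \sqrt{V - \frac{14}{11}} = \sqrt{- \frac{14}{11} + V}$)
$S = 2 - \frac{\sqrt{4686}}{11}$ ($S = 2 - \frac{\sqrt{-154 + 121 \cdot 40}}{11} = 2 - \frac{\sqrt{-154 + 4840}}{11} = 2 - \frac{\sqrt{4686}}{11} \approx -4.2231$)
$\frac{1}{961416 + S} = \frac{1}{961416 + \left(2 - \frac{\sqrt{4686}}{11}\right)} = \frac{1}{961418 - \frac{\sqrt{4686}}{11}}$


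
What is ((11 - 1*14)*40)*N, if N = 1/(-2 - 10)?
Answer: 10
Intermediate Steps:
N = -1/12 (N = 1/(-12) = -1/12 ≈ -0.083333)
((11 - 1*14)*40)*N = ((11 - 1*14)*40)*(-1/12) = ((11 - 14)*40)*(-1/12) = -3*40*(-1/12) = -120*(-1/12) = 10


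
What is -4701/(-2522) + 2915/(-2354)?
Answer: 84421/134927 ≈ 0.62568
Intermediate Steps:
-4701/(-2522) + 2915/(-2354) = -4701*(-1/2522) + 2915*(-1/2354) = 4701/2522 - 265/214 = 84421/134927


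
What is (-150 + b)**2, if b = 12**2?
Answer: 36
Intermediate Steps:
b = 144
(-150 + b)**2 = (-150 + 144)**2 = (-6)**2 = 36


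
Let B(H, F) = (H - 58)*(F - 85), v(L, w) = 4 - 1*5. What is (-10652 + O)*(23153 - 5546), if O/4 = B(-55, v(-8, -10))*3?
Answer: 1865708148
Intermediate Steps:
v(L, w) = -1 (v(L, w) = 4 - 5 = -1)
B(H, F) = (-85 + F)*(-58 + H) (B(H, F) = (-58 + H)*(-85 + F) = (-85 + F)*(-58 + H))
O = 116616 (O = 4*((4930 - 85*(-55) - 58*(-1) - 1*(-55))*3) = 4*((4930 + 4675 + 58 + 55)*3) = 4*(9718*3) = 4*29154 = 116616)
(-10652 + O)*(23153 - 5546) = (-10652 + 116616)*(23153 - 5546) = 105964*17607 = 1865708148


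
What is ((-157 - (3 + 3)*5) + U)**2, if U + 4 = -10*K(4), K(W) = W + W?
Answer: 73441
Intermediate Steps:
K(W) = 2*W
U = -84 (U = -4 - 20*4 = -4 - 10*8 = -4 - 80 = -84)
((-157 - (3 + 3)*5) + U)**2 = ((-157 - (3 + 3)*5) - 84)**2 = ((-157 - 6*5) - 84)**2 = ((-157 - 1*30) - 84)**2 = ((-157 - 30) - 84)**2 = (-187 - 84)**2 = (-271)**2 = 73441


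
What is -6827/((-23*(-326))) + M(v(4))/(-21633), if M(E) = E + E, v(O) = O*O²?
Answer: -148648235/162204234 ≈ -0.91643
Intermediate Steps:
v(O) = O³
M(E) = 2*E
-6827/((-23*(-326))) + M(v(4))/(-21633) = -6827/((-23*(-326))) + (2*4³)/(-21633) = -6827/7498 + (2*64)*(-1/21633) = -6827*1/7498 + 128*(-1/21633) = -6827/7498 - 128/21633 = -148648235/162204234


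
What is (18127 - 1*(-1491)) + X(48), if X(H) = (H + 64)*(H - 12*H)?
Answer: -39518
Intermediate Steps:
X(H) = -11*H*(64 + H) (X(H) = (64 + H)*(-11*H) = -11*H*(64 + H))
(18127 - 1*(-1491)) + X(48) = (18127 - 1*(-1491)) - 11*48*(64 + 48) = (18127 + 1491) - 11*48*112 = 19618 - 59136 = -39518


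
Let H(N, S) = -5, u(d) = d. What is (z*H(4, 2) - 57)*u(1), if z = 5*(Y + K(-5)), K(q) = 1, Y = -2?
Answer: -32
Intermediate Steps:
z = -5 (z = 5*(-2 + 1) = 5*(-1) = -5)
(z*H(4, 2) - 57)*u(1) = (-5*(-5) - 57)*1 = (25 - 57)*1 = -32*1 = -32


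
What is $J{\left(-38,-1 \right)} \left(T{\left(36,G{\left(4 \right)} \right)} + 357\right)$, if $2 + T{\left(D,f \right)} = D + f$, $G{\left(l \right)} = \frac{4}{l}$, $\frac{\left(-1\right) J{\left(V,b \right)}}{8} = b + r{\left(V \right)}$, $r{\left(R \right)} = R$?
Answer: $122304$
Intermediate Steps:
$J{\left(V,b \right)} = - 8 V - 8 b$ ($J{\left(V,b \right)} = - 8 \left(b + V\right) = - 8 \left(V + b\right) = - 8 V - 8 b$)
$T{\left(D,f \right)} = -2 + D + f$ ($T{\left(D,f \right)} = -2 + \left(D + f\right) = -2 + D + f$)
$J{\left(-38,-1 \right)} \left(T{\left(36,G{\left(4 \right)} \right)} + 357\right) = \left(\left(-8\right) \left(-38\right) - -8\right) \left(\left(-2 + 36 + \frac{4}{4}\right) + 357\right) = \left(304 + 8\right) \left(\left(-2 + 36 + 4 \cdot \frac{1}{4}\right) + 357\right) = 312 \left(\left(-2 + 36 + 1\right) + 357\right) = 312 \left(35 + 357\right) = 312 \cdot 392 = 122304$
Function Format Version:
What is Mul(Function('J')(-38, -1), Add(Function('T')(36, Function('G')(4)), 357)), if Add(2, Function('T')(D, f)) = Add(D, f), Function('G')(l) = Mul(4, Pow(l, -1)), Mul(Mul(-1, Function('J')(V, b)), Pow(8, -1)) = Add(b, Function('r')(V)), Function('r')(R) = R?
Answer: 122304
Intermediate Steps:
Function('J')(V, b) = Add(Mul(-8, V), Mul(-8, b)) (Function('J')(V, b) = Mul(-8, Add(b, V)) = Mul(-8, Add(V, b)) = Add(Mul(-8, V), Mul(-8, b)))
Function('T')(D, f) = Add(-2, D, f) (Function('T')(D, f) = Add(-2, Add(D, f)) = Add(-2, D, f))
Mul(Function('J')(-38, -1), Add(Function('T')(36, Function('G')(4)), 357)) = Mul(Add(Mul(-8, -38), Mul(-8, -1)), Add(Add(-2, 36, Mul(4, Pow(4, -1))), 357)) = Mul(Add(304, 8), Add(Add(-2, 36, Mul(4, Rational(1, 4))), 357)) = Mul(312, Add(Add(-2, 36, 1), 357)) = Mul(312, Add(35, 357)) = Mul(312, 392) = 122304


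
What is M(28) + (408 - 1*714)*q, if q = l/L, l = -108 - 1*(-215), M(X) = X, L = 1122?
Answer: -13/11 ≈ -1.1818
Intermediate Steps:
l = 107 (l = -108 + 215 = 107)
q = 107/1122 ≈ 0.095365
M(28) + (408 - 1*714)*q = 28 + (408 - 1*714)*(107/1122) = 28 + (408 - 714)*(107/1122) = 28 - 306*107/1122 = 28 - 321/11 = -13/11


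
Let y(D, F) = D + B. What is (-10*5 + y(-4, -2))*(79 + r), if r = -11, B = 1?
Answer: -3604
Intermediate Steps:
y(D, F) = 1 + D (y(D, F) = D + 1 = 1 + D)
(-10*5 + y(-4, -2))*(79 + r) = (-10*5 + (1 - 4))*(79 - 11) = (-50 - 3)*68 = -53*68 = -3604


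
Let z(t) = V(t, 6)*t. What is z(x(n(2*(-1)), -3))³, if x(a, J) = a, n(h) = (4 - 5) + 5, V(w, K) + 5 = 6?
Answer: 64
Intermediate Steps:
V(w, K) = 1 (V(w, K) = -5 + 6 = 1)
n(h) = 4 (n(h) = -1 + 5 = 4)
z(t) = t (z(t) = 1*t = t)
z(x(n(2*(-1)), -3))³ = 4³ = 64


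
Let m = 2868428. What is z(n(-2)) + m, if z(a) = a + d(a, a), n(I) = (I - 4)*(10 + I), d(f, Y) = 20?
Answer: 2868400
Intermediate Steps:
n(I) = (-4 + I)*(10 + I)
z(a) = 20 + a (z(a) = a + 20 = 20 + a)
z(n(-2)) + m = (20 + (-40 + (-2)**2 + 6*(-2))) + 2868428 = (20 + (-40 + 4 - 12)) + 2868428 = (20 - 48) + 2868428 = -28 + 2868428 = 2868400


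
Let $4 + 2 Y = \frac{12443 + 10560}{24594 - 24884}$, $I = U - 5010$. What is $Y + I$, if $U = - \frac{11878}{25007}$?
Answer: $- \frac{73276473981}{14504060} \approx -5052.1$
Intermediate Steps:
$U = - \frac{11878}{25007}$ ($U = \left(-11878\right) \frac{1}{25007} = - \frac{11878}{25007} \approx -0.47499$)
$I = - \frac{125296948}{25007}$ ($I = - \frac{11878}{25007} - 5010 = - \frac{125296948}{25007} \approx -5010.5$)
$Y = - \frac{24163}{580}$ ($Y = -2 + \frac{\left(12443 + 10560\right) \frac{1}{24594 - 24884}}{2} = -2 + \frac{23003 \frac{1}{-290}}{2} = -2 + \frac{23003 \left(- \frac{1}{290}\right)}{2} = -2 + \frac{1}{2} \left(- \frac{23003}{290}\right) = -2 - \frac{23003}{580} = - \frac{24163}{580} \approx -41.66$)
$Y + I = - \frac{24163}{580} - \frac{125296948}{25007} = - \frac{73276473981}{14504060}$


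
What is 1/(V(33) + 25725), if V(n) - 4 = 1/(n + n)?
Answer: 66/1698115 ≈ 3.8867e-5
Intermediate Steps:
V(n) = 4 + 1/(2*n) (V(n) = 4 + 1/(n + n) = 4 + 1/(2*n))
1/(V(33) + 25725) = 1/((4 + (½)/33) + 25725) = 1/((4 + (½)*(1/33)) + 25725) = 1/((4 + 1/66) + 25725) = 1/(265/66 + 25725) = 1/(1698115/66) = 66/1698115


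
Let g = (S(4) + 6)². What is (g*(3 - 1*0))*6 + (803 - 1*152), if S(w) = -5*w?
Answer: 4179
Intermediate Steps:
g = 196 (g = (-5*4 + 6)² = (-20 + 6)² = (-14)² = 196)
(g*(3 - 1*0))*6 + (803 - 1*152) = (196*(3 - 1*0))*6 + (803 - 1*152) = (196*(3 + 0))*6 + (803 - 152) = (196*3)*6 + 651 = 588*6 + 651 = 3528 + 651 = 4179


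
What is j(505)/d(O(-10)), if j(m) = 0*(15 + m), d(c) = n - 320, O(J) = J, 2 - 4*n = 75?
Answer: 0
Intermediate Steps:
n = -73/4 (n = ½ - ¼*75 = ½ - 75/4 = -73/4 ≈ -18.250)
d(c) = -1353/4 (d(c) = -73/4 - 320 = -1353/4)
j(m) = 0
j(505)/d(O(-10)) = 0/(-1353/4) = 0*(-4/1353) = 0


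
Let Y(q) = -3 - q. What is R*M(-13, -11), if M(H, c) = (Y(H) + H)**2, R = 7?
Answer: 63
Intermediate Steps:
M(H, c) = 9 (M(H, c) = ((-3 - H) + H)**2 = (-3)**2 = 9)
R*M(-13, -11) = 7*9 = 63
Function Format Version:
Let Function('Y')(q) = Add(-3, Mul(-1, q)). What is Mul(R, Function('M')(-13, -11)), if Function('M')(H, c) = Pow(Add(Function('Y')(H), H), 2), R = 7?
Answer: 63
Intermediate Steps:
Function('M')(H, c) = 9 (Function('M')(H, c) = Pow(Add(Add(-3, Mul(-1, H)), H), 2) = Pow(-3, 2) = 9)
Mul(R, Function('M')(-13, -11)) = Mul(7, 9) = 63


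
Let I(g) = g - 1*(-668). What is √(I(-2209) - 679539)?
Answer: 2*I*√170270 ≈ 825.28*I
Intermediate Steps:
I(g) = 668 + g (I(g) = g + 668 = 668 + g)
√(I(-2209) - 679539) = √((668 - 2209) - 679539) = √(-1541 - 679539) = √(-681080) = 2*I*√170270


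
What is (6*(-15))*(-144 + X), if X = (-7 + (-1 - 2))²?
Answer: 3960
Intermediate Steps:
X = 100 (X = (-7 - 3)² = (-10)² = 100)
(6*(-15))*(-144 + X) = (6*(-15))*(-144 + 100) = -90*(-44) = 3960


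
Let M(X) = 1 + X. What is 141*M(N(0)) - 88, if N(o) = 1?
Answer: 194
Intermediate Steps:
141*M(N(0)) - 88 = 141*(1 + 1) - 88 = 141*2 - 88 = 282 - 88 = 194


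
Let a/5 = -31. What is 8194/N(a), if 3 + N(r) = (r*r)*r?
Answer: -4097/1861939 ≈ -0.0022004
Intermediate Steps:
a = -155 (a = 5*(-31) = -155)
N(r) = -3 + r³ (N(r) = -3 + (r*r)*r = -3 + r²*r = -3 + r³)
8194/N(a) = 8194/(-3 + (-155)³) = 8194/(-3 - 3723875) = 8194/(-3723878) = 8194*(-1/3723878) = -4097/1861939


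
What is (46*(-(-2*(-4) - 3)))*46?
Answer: -10580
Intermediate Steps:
(46*(-(-2*(-4) - 3)))*46 = (46*(-(8 - 3)))*46 = (46*(-1*5))*46 = (46*(-5))*46 = -230*46 = -10580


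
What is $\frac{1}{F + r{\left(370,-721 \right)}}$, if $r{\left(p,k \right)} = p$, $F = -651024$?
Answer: $- \frac{1}{650654} \approx -1.5369 \cdot 10^{-6}$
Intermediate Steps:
$\frac{1}{F + r{\left(370,-721 \right)}} = \frac{1}{-651024 + 370} = \frac{1}{-650654} = - \frac{1}{650654}$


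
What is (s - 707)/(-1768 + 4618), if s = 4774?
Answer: 4067/2850 ≈ 1.4270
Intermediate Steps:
(s - 707)/(-1768 + 4618) = (4774 - 707)/(-1768 + 4618) = 4067/2850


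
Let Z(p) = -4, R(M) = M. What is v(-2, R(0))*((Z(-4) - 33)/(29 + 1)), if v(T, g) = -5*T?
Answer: -37/3 ≈ -12.333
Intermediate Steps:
v(-2, R(0))*((Z(-4) - 33)/(29 + 1)) = (-5*(-2))*((-4 - 33)/(29 + 1)) = 10*(-37/30) = -37/3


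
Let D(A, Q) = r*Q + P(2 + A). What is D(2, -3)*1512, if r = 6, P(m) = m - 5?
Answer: -28728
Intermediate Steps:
P(m) = -5 + m
D(A, Q) = -3 + A + 6*Q (D(A, Q) = 6*Q + (-5 + (2 + A)) = 6*Q + (-3 + A) = -3 + A + 6*Q)
D(2, -3)*1512 = (-3 + 2 + 6*(-3))*1512 = (-3 + 2 - 18)*1512 = -19*1512 = -28728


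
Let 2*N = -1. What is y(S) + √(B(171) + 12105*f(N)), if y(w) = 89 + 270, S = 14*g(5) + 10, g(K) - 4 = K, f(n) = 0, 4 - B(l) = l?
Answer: 359 + I*√167 ≈ 359.0 + 12.923*I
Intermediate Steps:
N = -½ (N = (½)*(-1) = -½ ≈ -0.50000)
B(l) = 4 - l
g(K) = 4 + K
S = 136 (S = 14*(4 + 5) + 10 = 14*9 + 10 = 126 + 10 = 136)
y(w) = 359
y(S) + √(B(171) + 12105*f(N)) = 359 + √((4 - 1*171) + 12105*0) = 359 + √((4 - 171) + 0) = 359 + √(-167 + 0) = 359 + √(-167) = 359 + I*√167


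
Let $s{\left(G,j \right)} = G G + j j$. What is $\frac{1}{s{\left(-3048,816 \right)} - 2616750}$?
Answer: $\frac{1}{7339410} \approx 1.3625 \cdot 10^{-7}$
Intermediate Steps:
$s{\left(G,j \right)} = G^{2} + j^{2}$
$\frac{1}{s{\left(-3048,816 \right)} - 2616750} = \frac{1}{\left(\left(-3048\right)^{2} + 816^{2}\right) - 2616750} = \frac{1}{\left(9290304 + 665856\right) - 2616750} = \frac{1}{9956160 - 2616750} = \frac{1}{7339410}$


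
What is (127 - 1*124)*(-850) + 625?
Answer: -1925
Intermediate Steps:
(127 - 1*124)*(-850) + 625 = (127 - 124)*(-850) + 625 = 3*(-850) + 625 = -2550 + 625 = -1925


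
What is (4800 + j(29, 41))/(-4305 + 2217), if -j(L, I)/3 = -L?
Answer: -543/232 ≈ -2.3405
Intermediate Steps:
j(L, I) = 3*L (j(L, I) = -(-3)*L = 3*L)
(4800 + j(29, 41))/(-4305 + 2217) = (4800 + 3*29)/(-4305 + 2217) = (4800 + 87)/(-2088) = 4887*(-1/2088) = -543/232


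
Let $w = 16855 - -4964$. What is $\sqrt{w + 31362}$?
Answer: $3 \sqrt{5909} \approx 230.61$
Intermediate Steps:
$w = 21819$ ($w = 16855 + 4964 = 21819$)
$\sqrt{w + 31362} = \sqrt{21819 + 31362} = \sqrt{53181} = 3 \sqrt{5909}$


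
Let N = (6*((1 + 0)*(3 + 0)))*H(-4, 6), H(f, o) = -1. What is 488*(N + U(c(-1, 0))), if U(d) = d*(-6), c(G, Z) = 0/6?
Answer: -8784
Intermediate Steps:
c(G, Z) = 0 (c(G, Z) = 0*(⅙) = 0)
U(d) = -6*d
N = -18 (N = (6*((1 + 0)*(3 + 0)))*(-1) = (6*(1*3))*(-1) = (6*3)*(-1) = 18*(-1) = -18)
488*(N + U(c(-1, 0))) = 488*(-18 - 6*0) = 488*(-18 + 0) = 488*(-18) = -8784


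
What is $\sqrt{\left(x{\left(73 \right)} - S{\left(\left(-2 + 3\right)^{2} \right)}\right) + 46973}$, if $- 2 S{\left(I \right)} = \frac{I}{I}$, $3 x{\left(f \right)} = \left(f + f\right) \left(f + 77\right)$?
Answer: $\frac{\sqrt{217094}}{2} \approx 232.97$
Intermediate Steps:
$x{\left(f \right)} = \frac{2 f \left(77 + f\right)}{3}$ ($x{\left(f \right)} = \frac{\left(f + f\right) \left(f + 77\right)}{3} = \frac{2 f \left(77 + f\right)}{3}$)
$S{\left(I \right)} = - \frac{1}{2}$ ($S{\left(I \right)} = - \frac{I \frac{1}{I}}{2} = \left(- \frac{1}{2}\right) 1 = - \frac{1}{2}$)
$\sqrt{\left(x{\left(73 \right)} - S{\left(\left(-2 + 3\right)^{2} \right)}\right) + 46973} = \sqrt{\left(\frac{2}{3} \cdot 73 \left(77 + 73\right) - - \frac{1}{2}\right) + 46973} = \sqrt{\left(\frac{2}{3} \cdot 73 \cdot 150 + \frac{1}{2}\right) + 46973} = \sqrt{\left(7300 + \frac{1}{2}\right) + 46973} = \sqrt{\frac{14601}{2} + 46973} = \sqrt{\frac{108547}{2}} = \frac{\sqrt{217094}}{2}$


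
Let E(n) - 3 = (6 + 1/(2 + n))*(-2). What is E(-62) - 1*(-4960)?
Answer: 148531/30 ≈ 4951.0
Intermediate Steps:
E(n) = -9 - 2/(2 + n) (E(n) = 3 + (6 + 1/(2 + n))*(-2) = 3 + (-12 - 2/(2 + n)) = -9 - 2/(2 + n))
E(-62) - 1*(-4960) = (-20 - 9*(-62))/(2 - 62) - 1*(-4960) = (-20 + 558)/(-60) + 4960 = -1/60*538 + 4960 = -269/30 + 4960 = 148531/30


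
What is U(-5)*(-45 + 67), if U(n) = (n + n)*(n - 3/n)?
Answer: 968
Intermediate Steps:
U(n) = 2*n*(n - 3/n) (U(n) = (2*n)*(n - 3/n) = 2*n*(n - 3/n))
U(-5)*(-45 + 67) = (-6 + 2*(-5)**2)*(-45 + 67) = (-6 + 2*25)*22 = (-6 + 50)*22 = 44*22 = 968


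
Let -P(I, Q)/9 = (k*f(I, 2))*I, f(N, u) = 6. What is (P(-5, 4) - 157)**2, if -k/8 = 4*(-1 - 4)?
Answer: 1852699849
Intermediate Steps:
k = 160 (k = -32*(-1 - 4) = -32*(-5) = -8*(-20) = 160)
P(I, Q) = -8640*I (P(I, Q) = -9*160*6*I = -8640*I)
(P(-5, 4) - 157)**2 = (-8640*(-5) - 157)**2 = (43200 - 157)**2 = 43043**2 = 1852699849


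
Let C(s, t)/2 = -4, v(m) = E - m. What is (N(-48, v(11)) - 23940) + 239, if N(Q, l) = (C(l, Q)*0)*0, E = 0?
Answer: -23701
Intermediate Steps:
v(m) = -m (v(m) = 0 - m = -m)
C(s, t) = -8 (C(s, t) = 2*(-4) = -8)
N(Q, l) = 0 (N(Q, l) = -8*0*0 = 0*0 = 0)
(N(-48, v(11)) - 23940) + 239 = (0 - 23940) + 239 = -23940 + 239 = -23701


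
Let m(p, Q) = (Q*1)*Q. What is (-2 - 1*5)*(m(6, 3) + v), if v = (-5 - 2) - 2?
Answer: 0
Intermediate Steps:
m(p, Q) = Q² (m(p, Q) = Q*Q = Q²)
v = -9 (v = -7 - 2 = -9)
(-2 - 1*5)*(m(6, 3) + v) = (-2 - 1*5)*(3² - 9) = (-2 - 5)*(9 - 9) = -7*0 = 0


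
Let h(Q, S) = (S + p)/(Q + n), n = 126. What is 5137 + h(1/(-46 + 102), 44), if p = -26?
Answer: 36252817/7057 ≈ 5137.1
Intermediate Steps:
h(Q, S) = (-26 + S)/(126 + Q) (h(Q, S) = (S - 26)/(Q + 126) = (-26 + S)/(126 + Q))
5137 + h(1/(-46 + 102), 44) = 5137 + (-26 + 44)/(126 + 1/(-46 + 102)) = 5137 + 18/(126 + 1/56) = 5137 + 18/(7057/56) = 5137 + (56/7057)*18 = 5137 + 1008/7057 = 36252817/7057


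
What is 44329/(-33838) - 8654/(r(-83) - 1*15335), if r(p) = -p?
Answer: -47908982/64512147 ≈ -0.74263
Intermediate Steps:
44329/(-33838) - 8654/(r(-83) - 1*15335) = 44329/(-33838) - 8654/(-1*(-83) - 1*15335) = 44329*(-1/33838) - 8654/(83 - 15335) = -44329/33838 - 8654/(-15252) = -44329/33838 - 8654*(-1/15252) = -44329/33838 + 4327/7626 = -47908982/64512147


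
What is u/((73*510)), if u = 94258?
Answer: 47129/18615 ≈ 2.5318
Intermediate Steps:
u/((73*510)) = 94258/((73*510)) = 94258/37230 = 94258*(1/37230) = 47129/18615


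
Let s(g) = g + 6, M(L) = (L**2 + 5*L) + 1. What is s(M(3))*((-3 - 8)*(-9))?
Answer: 3069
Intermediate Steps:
M(L) = 1 + L**2 + 5*L
s(g) = 6 + g
s(M(3))*((-3 - 8)*(-9)) = (6 + (1 + 3**2 + 5*3))*((-3 - 8)*(-9)) = (6 + (1 + 9 + 15))*(-11*(-9)) = (6 + 25)*99 = 31*99 = 3069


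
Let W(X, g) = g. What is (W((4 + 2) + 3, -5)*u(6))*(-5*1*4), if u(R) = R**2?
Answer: 3600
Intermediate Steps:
(W((4 + 2) + 3, -5)*u(6))*(-5*1*4) = (-5*6**2)*(-5*1*4) = (-5*36)*(-5*4) = -180*(-20) = 3600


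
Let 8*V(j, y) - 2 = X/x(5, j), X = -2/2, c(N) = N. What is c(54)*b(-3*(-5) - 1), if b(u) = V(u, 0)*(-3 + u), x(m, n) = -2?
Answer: 1485/8 ≈ 185.63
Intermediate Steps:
X = -1 (X = -2*½ = -1)
V(j, y) = 5/16 (V(j, y) = ¼ + (-1/(-2))/8 = ¼ + (-1*(-½))/8 = ¼ + (⅛)*(½) = ¼ + 1/16 = 5/16)
b(u) = -15/16 + 5*u/16 (b(u) = 5*(-3 + u)/16 = -15/16 + 5*u/16)
c(54)*b(-3*(-5) - 1) = 54*(-15/16 + 5*(-3*(-5) - 1)/16) = 54*(-15/16 + 5*(15 - 1)/16) = 54*(-15/16 + (5/16)*14) = 54*(-15/16 + 35/8) = 54*(55/16) = 1485/8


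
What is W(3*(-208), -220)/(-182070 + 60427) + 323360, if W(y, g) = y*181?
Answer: 39334593424/121643 ≈ 3.2336e+5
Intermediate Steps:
W(y, g) = 181*y
W(3*(-208), -220)/(-182070 + 60427) + 323360 = (181*(3*(-208)))/(-182070 + 60427) + 323360 = (181*(-624))/(-121643) + 323360 = -112944*(-1/121643) + 323360 = 112944/121643 + 323360 = 39334593424/121643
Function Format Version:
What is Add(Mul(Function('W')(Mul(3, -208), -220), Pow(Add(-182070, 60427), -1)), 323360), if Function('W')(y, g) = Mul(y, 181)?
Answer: Rational(39334593424, 121643) ≈ 3.2336e+5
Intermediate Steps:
Function('W')(y, g) = Mul(181, y)
Add(Mul(Function('W')(Mul(3, -208), -220), Pow(Add(-182070, 60427), -1)), 323360) = Add(Mul(Mul(181, Mul(3, -208)), Pow(Add(-182070, 60427), -1)), 323360) = Add(Mul(Mul(181, -624), Pow(-121643, -1)), 323360) = Add(Mul(-112944, Rational(-1, 121643)), 323360) = Add(Rational(112944, 121643), 323360) = Rational(39334593424, 121643)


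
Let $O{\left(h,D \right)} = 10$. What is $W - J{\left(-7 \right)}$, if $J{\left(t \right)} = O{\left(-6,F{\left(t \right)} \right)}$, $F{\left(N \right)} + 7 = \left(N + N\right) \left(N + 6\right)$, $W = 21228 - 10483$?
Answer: $10735$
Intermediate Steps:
$W = 10745$ ($W = 21228 - 10483 = 10745$)
$F{\left(N \right)} = -7 + 2 N \left(6 + N\right)$ ($F{\left(N \right)} = -7 + \left(N + N\right) \left(N + 6\right) = -7 + 2 N \left(6 + N\right)$)
$J{\left(t \right)} = 10$
$W - J{\left(-7 \right)} = 10745 - 10 = 10735$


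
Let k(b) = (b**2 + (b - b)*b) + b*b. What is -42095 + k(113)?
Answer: -16557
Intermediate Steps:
k(b) = 2*b**2 (k(b) = (b**2 + 0*b) + b**2 = (b**2 + 0) + b**2 = b**2 + b**2 = 2*b**2)
-42095 + k(113) = -42095 + 2*113**2 = -42095 + 2*12769 = -42095 + 25538 = -16557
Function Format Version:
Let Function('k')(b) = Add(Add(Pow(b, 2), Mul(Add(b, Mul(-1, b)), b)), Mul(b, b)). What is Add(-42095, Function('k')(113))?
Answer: -16557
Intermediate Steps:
Function('k')(b) = Mul(2, Pow(b, 2)) (Function('k')(b) = Add(Add(Pow(b, 2), Mul(0, b)), Pow(b, 2)) = Add(Add(Pow(b, 2), 0), Pow(b, 2)) = Add(Pow(b, 2), Pow(b, 2)) = Mul(2, Pow(b, 2)))
Add(-42095, Function('k')(113)) = Add(-42095, Mul(2, Pow(113, 2))) = Add(-42095, Mul(2, 12769)) = Add(-42095, 25538) = -16557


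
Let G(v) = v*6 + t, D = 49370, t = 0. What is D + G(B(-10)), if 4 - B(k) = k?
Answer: 49454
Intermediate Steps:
B(k) = 4 - k
G(v) = 6*v (G(v) = v*6 + 0 = 6*v + 0 = 6*v)
D + G(B(-10)) = 49370 + 6*(4 - 1*(-10)) = 49370 + 6*(4 + 10) = 49370 + 6*14 = 49370 + 84 = 49454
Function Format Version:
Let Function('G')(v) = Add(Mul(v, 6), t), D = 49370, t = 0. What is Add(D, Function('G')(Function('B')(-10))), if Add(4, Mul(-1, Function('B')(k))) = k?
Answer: 49454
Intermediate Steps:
Function('B')(k) = Add(4, Mul(-1, k))
Function('G')(v) = Mul(6, v) (Function('G')(v) = Add(Mul(v, 6), 0) = Add(Mul(6, v), 0) = Mul(6, v))
Add(D, Function('G')(Function('B')(-10))) = Add(49370, Mul(6, Add(4, Mul(-1, -10)))) = Add(49370, Mul(6, Add(4, 10))) = Add(49370, Mul(6, 14)) = Add(49370, 84) = 49454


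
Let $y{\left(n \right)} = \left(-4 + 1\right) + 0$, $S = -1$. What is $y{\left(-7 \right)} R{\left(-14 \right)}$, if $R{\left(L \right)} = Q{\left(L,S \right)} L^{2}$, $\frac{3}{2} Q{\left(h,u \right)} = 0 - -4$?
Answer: $-1568$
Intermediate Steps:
$Q{\left(h,u \right)} = \frac{8}{3}$ ($Q{\left(h,u \right)} = \frac{2 \left(0 - -4\right)}{3} = \frac{2 \left(0 + 4\right)}{3} = \frac{2}{3} \cdot 4 = \frac{8}{3}$)
$y{\left(n \right)} = -3$ ($y{\left(n \right)} = -3 + 0 = -3$)
$R{\left(L \right)} = \frac{8 L^{2}}{3}$
$y{\left(-7 \right)} R{\left(-14 \right)} = - 3 \frac{8 \left(-14\right)^{2}}{3} = - 3 \cdot \frac{8}{3} \cdot 196 = \left(-3\right) \frac{1568}{3} = -1568$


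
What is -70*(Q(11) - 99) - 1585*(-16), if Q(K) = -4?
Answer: 32570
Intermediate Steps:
-70*(Q(11) - 99) - 1585*(-16) = -70*(-4 - 99) - 1585*(-16) = -70*(-103) + 25360 = 7210 + 25360 = 32570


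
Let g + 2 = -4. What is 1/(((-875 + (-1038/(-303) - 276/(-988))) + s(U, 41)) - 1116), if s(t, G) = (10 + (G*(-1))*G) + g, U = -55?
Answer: -24947/91413165 ≈ -0.00027290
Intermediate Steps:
g = -6 (g = -2 - 4 = -6)
s(t, G) = 4 - G² (s(t, G) = (10 + (G*(-1))*G) - 6 = (10 + (-G)*G) - 6 = (10 - G²) - 6 = 4 - G²)
1/(((-875 + (-1038/(-303) - 276/(-988))) + s(U, 41)) - 1116) = 1/(((-875 + (-1038/(-303) - 276/(-988))) + (4 - 1*41²)) - 1116) = 1/(((-875 + (-1038*(-1/303) - 276*(-1/988))) + (4 - 1*1681)) - 1116) = 1/(((-875 + (346/101 + 69/247)) + (4 - 1681)) - 1116) = 1/(((-875 + 92431/24947) - 1677) - 1116) = 1/((-21736194/24947 - 1677) - 1116) = 1/(-63572313/24947 - 1116) = 1/(-91413165/24947) = -24947/91413165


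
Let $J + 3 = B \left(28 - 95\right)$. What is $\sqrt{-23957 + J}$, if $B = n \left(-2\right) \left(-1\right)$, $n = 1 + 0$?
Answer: $i \sqrt{24094} \approx 155.22 i$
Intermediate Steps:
$n = 1$
$B = 2$ ($B = 1 \left(-2\right) \left(-1\right) = \left(-2\right) \left(-1\right) = 2$)
$J = -137$ ($J = -3 + 2 \left(28 - 95\right) = -3 + 2 \left(-67\right) = -3 - 134 = -137$)
$\sqrt{-23957 + J} = \sqrt{-23957 - 137} = \sqrt{-24094} = i \sqrt{24094}$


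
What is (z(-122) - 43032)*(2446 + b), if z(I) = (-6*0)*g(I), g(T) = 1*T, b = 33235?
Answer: -1535424792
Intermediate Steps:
g(T) = T
z(I) = 0 (z(I) = (-6*0)*I = 0*I = 0)
(z(-122) - 43032)*(2446 + b) = (0 - 43032)*(2446 + 33235) = -43032*35681 = -1535424792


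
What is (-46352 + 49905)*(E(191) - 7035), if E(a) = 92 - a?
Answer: -25347102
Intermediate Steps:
(-46352 + 49905)*(E(191) - 7035) = (-46352 + 49905)*((92 - 1*191) - 7035) = 3553*((92 - 191) - 7035) = 3553*(-99 - 7035) = 3553*(-7134) = -25347102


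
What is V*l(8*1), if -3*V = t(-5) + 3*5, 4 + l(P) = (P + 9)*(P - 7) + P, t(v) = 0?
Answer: -105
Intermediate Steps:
l(P) = -4 + P + (-7 + P)*(9 + P) (l(P) = -4 + ((P + 9)*(P - 7) + P) = -4 + ((9 + P)*(-7 + P) + P) = -4 + ((-7 + P)*(9 + P) + P) = -4 + (P + (-7 + P)*(9 + P)) = -4 + P + (-7 + P)*(9 + P))
V = -5 (V = -(0 + 3*5)/3 = -(0 + 15)/3 = -1/3*15 = -5)
V*l(8*1) = -5*(-67 + (8*1)**2 + 3*(8*1)) = -5*(-67 + 8**2 + 3*8) = -5*(-67 + 64 + 24) = -5*21 = -105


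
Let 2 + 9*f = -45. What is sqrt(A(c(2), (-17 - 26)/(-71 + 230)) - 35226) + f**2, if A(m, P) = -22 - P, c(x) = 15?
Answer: 2209/81 + I*sqrt(891097851)/159 ≈ 27.272 + 187.74*I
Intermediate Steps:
f = -47/9 (f = -2/9 + (1/9)*(-45) = -2/9 - 5 = -47/9 ≈ -5.2222)
sqrt(A(c(2), (-17 - 26)/(-71 + 230)) - 35226) + f**2 = sqrt((-22 - (-17 - 26)/(-71 + 230)) - 35226) + (-47/9)**2 = sqrt((-22 - (-43)/159) - 35226) + 2209/81 = sqrt((-22 - 1*(-43/159)) - 35226) + 2209/81 = sqrt((-22 + 43/159) - 35226) + 2209/81 = sqrt(-3455/159 - 35226) + 2209/81 = sqrt(-5604389/159) + 2209/81 = I*sqrt(891097851)/159 + 2209/81 = 2209/81 + I*sqrt(891097851)/159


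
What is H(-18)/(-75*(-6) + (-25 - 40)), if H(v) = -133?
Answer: -19/55 ≈ -0.34545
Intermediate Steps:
H(-18)/(-75*(-6) + (-25 - 40)) = -133/(-75*(-6) + (-25 - 40)) = -133/(450 - 65) = -133/385 = -133*1/385 = -19/55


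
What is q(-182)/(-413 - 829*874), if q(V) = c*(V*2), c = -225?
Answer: -9100/80551 ≈ -0.11297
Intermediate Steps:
q(V) = -450*V (q(V) = -225*V*2 = -450*V)
q(-182)/(-413 - 829*874) = (-450*(-182))/(-413 - 829*874) = 81900/(-413 - 724546) = 81900/(-724959) = 81900*(-1/724959) = -9100/80551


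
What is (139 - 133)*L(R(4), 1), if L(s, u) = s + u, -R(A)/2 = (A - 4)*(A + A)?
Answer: 6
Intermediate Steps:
R(A) = -4*A*(-4 + A) (R(A) = -2*(A - 4)*(A + A) = -2*(-4 + A)*2*A = -4*A*(-4 + A))
(139 - 133)*L(R(4), 1) = (139 - 133)*(4*4*(4 - 1*4) + 1) = 6*(4*4*(4 - 4) + 1) = 6*(4*4*0 + 1) = 6*(0 + 1) = 6*1 = 6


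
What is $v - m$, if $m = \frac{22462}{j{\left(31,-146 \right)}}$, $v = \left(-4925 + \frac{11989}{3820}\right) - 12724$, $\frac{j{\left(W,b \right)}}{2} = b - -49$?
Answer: $- \frac{6495595107}{370540} \approx -17530.0$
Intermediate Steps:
$j{\left(W,b \right)} = 98 + 2 b$ ($j{\left(W,b \right)} = 2 \left(b - -49\right) = 2 \left(b + 49\right) = 2 \left(49 + b\right) = 98 + 2 b$)
$v = - \frac{67407191}{3820}$ ($v = \left(-4925 + 11989 \cdot \frac{1}{3820}\right) - 12724 = \left(-4925 + \frac{11989}{3820}\right) - 12724 = - \frac{18801511}{3820} - 12724 = - \frac{67407191}{3820} \approx -17646.0$)
$m = - \frac{11231}{97}$ ($m = \frac{22462}{98 + 2 \left(-146\right)} = \frac{22462}{98 - 292} = \frac{22462}{-194} = 22462 \left(- \frac{1}{194}\right) = - \frac{11231}{97} \approx -115.78$)
$v - m = - \frac{67407191}{3820} - - \frac{11231}{97} = - \frac{67407191}{3820} + \frac{11231}{97} = - \frac{6495595107}{370540}$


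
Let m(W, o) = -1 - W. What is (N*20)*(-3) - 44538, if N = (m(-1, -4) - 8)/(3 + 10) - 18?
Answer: -564474/13 ≈ -43421.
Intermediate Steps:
N = -242/13 (N = ((-1 - 1*(-1)) - 8)/(3 + 10) - 18 = ((-1 + 1) - 8)/13 - 18 = (0 - 8)*(1/13) - 18 = -8*1/13 - 18 = -8/13 - 18 = -242/13 ≈ -18.615)
(N*20)*(-3) - 44538 = -242/13*20*(-3) - 44538 = -4840/13*(-3) - 44538 = 14520/13 - 44538 = -564474/13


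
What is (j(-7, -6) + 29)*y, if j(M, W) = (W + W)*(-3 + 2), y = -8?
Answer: -328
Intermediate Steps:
j(M, W) = -2*W (j(M, W) = (2*W)*(-1) = -2*W)
(j(-7, -6) + 29)*y = (-2*(-6) + 29)*(-8) = (12 + 29)*(-8) = 41*(-8) = -328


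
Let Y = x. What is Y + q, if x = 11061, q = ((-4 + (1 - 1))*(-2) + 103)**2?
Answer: 23382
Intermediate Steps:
q = 12321 (q = ((-4 + 0)*(-2) + 103)**2 = (-4*(-2) + 103)**2 = (8 + 103)**2 = 111**2 = 12321)
Y = 11061
Y + q = 11061 + 12321 = 23382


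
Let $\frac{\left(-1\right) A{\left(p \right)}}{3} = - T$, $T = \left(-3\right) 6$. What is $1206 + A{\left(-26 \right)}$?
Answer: $1152$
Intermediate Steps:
$T = -18$
$A{\left(p \right)} = -54$ ($A{\left(p \right)} = - 3 \left(\left(-1\right) \left(-18\right)\right) = \left(-3\right) 18 = -54$)
$1206 + A{\left(-26 \right)} = 1206 - 54 = 1152$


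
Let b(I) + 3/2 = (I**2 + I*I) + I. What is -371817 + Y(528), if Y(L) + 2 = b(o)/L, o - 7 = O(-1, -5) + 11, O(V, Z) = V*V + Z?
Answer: -392640055/1056 ≈ -3.7182e+5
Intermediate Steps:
O(V, Z) = Z + V**2 (O(V, Z) = V**2 + Z = Z + V**2)
o = 14 (o = 7 + ((-5 + (-1)**2) + 11) = 7 + ((-5 + 1) + 11) = 7 + (-4 + 11) = 7 + 7 = 14)
b(I) = -3/2 + I + 2*I**2 (b(I) = -3/2 + ((I**2 + I*I) + I) = -3/2 + ((I**2 + I**2) + I) = -3/2 + (2*I**2 + I) = -3/2 + (I + 2*I**2) = -3/2 + I + 2*I**2)
Y(L) = -2 + 809/(2*L) (Y(L) = -2 + (-3/2 + 14 + 2*14**2)/L = -2 + (-3/2 + 14 + 2*196)/L = -2 + (-3/2 + 14 + 392)/L = -2 + 809/(2*L))
-371817 + Y(528) = -371817 + (-2 + (809/2)/528) = -371817 + (-2 + (809/2)*(1/528)) = -371817 + (-2 + 809/1056) = -371817 - 1303/1056 = -392640055/1056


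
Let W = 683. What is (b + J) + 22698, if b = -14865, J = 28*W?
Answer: 26957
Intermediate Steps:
J = 19124 (J = 28*683 = 19124)
(b + J) + 22698 = (-14865 + 19124) + 22698 = 4259 + 22698 = 26957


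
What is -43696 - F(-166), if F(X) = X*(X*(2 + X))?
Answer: 4475488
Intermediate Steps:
F(X) = X²*(2 + X)
-43696 - F(-166) = -43696 - (-166)²*(2 - 166) = -43696 - 27556*(-164) = -43696 - 1*(-4519184) = -43696 + 4519184 = 4475488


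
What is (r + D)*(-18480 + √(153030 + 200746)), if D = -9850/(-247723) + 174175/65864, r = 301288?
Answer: -1622236156581302130/291357637 + 4915867141155461*√22111/4079006918 ≈ -5.3886e+9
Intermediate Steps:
D = 43795913925/16316027672 (D = -9850*(-1/247723) + 174175*(1/65864) = 9850/247723 + 174175/65864 = 43795913925/16316027672 ≈ 2.6842)
(r + D)*(-18480 + √(153030 + 200746)) = (301288 + 43795913925/16316027672)*(-18480 + √(153030 + 200746)) = 4915867141155461*(-18480 + √353776)/16316027672 = 4915867141155461*(-18480 + 4*√22111)/16316027672 = -1622236156581302130/291357637 + 4915867141155461*√22111/4079006918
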